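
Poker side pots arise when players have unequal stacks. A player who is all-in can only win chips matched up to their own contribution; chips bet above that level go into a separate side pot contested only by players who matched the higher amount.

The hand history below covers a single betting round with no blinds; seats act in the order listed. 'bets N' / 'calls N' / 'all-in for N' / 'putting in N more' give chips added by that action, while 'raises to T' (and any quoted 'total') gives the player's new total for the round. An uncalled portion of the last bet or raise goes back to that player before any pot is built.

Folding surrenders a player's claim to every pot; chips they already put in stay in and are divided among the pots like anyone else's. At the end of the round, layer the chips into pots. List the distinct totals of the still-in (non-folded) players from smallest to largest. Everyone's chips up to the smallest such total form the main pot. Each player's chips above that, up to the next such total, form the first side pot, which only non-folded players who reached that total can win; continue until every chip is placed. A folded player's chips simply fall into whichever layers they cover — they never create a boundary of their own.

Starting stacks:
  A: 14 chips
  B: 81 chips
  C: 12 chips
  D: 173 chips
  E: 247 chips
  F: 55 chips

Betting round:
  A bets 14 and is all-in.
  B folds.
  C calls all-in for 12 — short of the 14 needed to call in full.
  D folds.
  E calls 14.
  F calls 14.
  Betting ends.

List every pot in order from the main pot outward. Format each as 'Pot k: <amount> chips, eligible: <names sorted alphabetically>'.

Contributions: A=14, C=12, E=14, F=14
Folded: B, D
Pot levels (distinct totals of non-folded players): 12, 14
Layer 1-12: 12 each from A, C, E, F = 12*4 = 48 chips; eligible A, C, E, F
Layer 13-14: 2 each from A, E, F = 2*3 = 6 chips; eligible A, E, F

Pot 1: 48 chips, eligible: A, C, E, F
Pot 2: 6 chips, eligible: A, E, F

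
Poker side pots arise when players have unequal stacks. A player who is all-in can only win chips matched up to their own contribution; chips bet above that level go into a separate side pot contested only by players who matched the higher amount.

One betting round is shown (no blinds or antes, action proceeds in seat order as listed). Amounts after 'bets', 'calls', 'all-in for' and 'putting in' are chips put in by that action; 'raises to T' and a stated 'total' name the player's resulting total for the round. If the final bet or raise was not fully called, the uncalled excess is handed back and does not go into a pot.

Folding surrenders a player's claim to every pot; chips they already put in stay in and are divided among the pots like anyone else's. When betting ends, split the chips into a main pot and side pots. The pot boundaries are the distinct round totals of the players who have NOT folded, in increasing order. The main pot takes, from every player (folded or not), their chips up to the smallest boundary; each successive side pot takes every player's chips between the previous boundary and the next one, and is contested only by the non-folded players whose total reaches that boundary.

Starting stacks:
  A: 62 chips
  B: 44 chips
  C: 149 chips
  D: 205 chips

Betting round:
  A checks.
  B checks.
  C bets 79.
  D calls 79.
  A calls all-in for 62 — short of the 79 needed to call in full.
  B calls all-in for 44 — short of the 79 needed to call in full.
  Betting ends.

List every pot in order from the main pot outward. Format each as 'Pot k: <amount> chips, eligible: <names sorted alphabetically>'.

Pot 1: 176 chips, eligible: A, B, C, D
Pot 2: 54 chips, eligible: A, C, D
Pot 3: 34 chips, eligible: C, D

Derivation:
Contributions: A=62, B=44, C=79, D=79
Pot levels (distinct totals of non-folded players): 44, 62, 79
Layer 1-44: 44 each from A, B, C, D = 44*4 = 176 chips; eligible A, B, C, D
Layer 45-62: 18 each from A, C, D = 18*3 = 54 chips; eligible A, C, D
Layer 63-79: 17 each from C, D = 17*2 = 34 chips; eligible C, D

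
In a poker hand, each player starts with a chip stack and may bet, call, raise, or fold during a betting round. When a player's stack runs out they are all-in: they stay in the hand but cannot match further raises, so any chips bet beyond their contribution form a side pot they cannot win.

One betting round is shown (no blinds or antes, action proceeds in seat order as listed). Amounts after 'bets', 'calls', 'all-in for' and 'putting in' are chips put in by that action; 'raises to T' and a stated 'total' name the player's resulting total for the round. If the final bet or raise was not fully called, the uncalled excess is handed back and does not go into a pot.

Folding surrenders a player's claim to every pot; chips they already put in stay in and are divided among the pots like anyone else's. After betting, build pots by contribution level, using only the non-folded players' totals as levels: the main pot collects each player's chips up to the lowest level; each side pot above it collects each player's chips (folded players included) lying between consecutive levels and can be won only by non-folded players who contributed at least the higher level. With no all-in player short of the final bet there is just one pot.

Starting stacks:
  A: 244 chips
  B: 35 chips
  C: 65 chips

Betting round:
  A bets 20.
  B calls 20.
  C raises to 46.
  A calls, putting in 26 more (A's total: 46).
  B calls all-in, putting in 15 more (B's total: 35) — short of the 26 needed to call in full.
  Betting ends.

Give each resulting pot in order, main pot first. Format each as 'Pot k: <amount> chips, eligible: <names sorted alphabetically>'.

Contributions: A=46, B=35, C=46
Pot levels (distinct totals of non-folded players): 35, 46
Layer 1-35: 35 each from A, B, C = 35*3 = 105 chips; eligible A, B, C
Layer 36-46: 11 each from A, C = 11*2 = 22 chips; eligible A, C

Pot 1: 105 chips, eligible: A, B, C
Pot 2: 22 chips, eligible: A, C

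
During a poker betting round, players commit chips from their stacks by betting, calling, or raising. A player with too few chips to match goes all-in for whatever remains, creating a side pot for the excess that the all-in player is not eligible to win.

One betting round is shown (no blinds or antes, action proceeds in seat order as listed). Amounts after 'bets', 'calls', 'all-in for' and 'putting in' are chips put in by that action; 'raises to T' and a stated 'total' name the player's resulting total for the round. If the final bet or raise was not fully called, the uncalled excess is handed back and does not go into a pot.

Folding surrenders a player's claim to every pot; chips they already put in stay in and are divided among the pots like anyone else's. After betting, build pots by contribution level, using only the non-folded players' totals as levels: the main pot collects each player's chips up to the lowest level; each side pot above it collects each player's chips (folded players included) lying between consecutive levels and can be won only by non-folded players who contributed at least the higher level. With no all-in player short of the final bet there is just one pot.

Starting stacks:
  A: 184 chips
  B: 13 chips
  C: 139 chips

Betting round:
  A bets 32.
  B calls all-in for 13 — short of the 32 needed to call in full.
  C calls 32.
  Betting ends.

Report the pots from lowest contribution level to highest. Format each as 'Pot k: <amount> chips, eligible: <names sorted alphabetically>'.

Contributions: A=32, B=13, C=32
Pot levels (distinct totals of non-folded players): 13, 32
Layer 1-13: 13 each from A, B, C = 13*3 = 39 chips; eligible A, B, C
Layer 14-32: 19 each from A, C = 19*2 = 38 chips; eligible A, C

Pot 1: 39 chips, eligible: A, B, C
Pot 2: 38 chips, eligible: A, C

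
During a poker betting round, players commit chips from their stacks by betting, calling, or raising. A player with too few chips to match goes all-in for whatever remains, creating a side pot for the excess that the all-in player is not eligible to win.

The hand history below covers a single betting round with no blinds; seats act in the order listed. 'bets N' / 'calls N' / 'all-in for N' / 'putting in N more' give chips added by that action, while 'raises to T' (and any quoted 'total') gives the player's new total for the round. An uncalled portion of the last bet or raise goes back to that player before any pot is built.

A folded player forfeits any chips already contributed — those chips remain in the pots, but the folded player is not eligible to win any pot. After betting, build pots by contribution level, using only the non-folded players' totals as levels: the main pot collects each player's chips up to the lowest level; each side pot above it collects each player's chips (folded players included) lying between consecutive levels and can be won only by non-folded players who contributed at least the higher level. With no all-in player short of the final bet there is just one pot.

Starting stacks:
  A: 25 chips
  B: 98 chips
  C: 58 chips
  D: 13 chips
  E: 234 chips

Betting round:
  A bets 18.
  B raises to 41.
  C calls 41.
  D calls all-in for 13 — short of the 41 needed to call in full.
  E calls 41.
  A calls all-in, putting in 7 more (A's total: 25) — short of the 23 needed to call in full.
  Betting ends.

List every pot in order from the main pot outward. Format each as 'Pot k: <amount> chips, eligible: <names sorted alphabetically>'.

Contributions: A=25, B=41, C=41, D=13, E=41
Pot levels (distinct totals of non-folded players): 13, 25, 41
Layer 1-13: 13 each from A, B, C, D, E = 13*5 = 65 chips; eligible A, B, C, D, E
Layer 14-25: 12 each from A, B, C, E = 12*4 = 48 chips; eligible A, B, C, E
Layer 26-41: 16 each from B, C, E = 16*3 = 48 chips; eligible B, C, E

Pot 1: 65 chips, eligible: A, B, C, D, E
Pot 2: 48 chips, eligible: A, B, C, E
Pot 3: 48 chips, eligible: B, C, E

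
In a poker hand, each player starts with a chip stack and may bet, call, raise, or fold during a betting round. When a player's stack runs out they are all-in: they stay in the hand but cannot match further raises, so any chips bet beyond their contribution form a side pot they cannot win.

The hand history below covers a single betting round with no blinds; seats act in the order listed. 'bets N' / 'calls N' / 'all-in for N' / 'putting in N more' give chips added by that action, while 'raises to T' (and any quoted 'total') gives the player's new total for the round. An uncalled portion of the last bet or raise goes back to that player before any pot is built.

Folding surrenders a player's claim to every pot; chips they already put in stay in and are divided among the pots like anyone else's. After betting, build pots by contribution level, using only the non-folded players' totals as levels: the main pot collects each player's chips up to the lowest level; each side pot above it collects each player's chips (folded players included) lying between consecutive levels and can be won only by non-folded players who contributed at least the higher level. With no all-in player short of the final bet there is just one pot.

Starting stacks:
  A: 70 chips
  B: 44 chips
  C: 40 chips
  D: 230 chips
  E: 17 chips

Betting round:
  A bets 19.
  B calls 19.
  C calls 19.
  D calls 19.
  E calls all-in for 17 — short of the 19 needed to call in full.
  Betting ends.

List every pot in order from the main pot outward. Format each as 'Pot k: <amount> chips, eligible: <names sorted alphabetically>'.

Contributions: A=19, B=19, C=19, D=19, E=17
Pot levels (distinct totals of non-folded players): 17, 19
Layer 1-17: 17 each from A, B, C, D, E = 17*5 = 85 chips; eligible A, B, C, D, E
Layer 18-19: 2 each from A, B, C, D = 2*4 = 8 chips; eligible A, B, C, D

Pot 1: 85 chips, eligible: A, B, C, D, E
Pot 2: 8 chips, eligible: A, B, C, D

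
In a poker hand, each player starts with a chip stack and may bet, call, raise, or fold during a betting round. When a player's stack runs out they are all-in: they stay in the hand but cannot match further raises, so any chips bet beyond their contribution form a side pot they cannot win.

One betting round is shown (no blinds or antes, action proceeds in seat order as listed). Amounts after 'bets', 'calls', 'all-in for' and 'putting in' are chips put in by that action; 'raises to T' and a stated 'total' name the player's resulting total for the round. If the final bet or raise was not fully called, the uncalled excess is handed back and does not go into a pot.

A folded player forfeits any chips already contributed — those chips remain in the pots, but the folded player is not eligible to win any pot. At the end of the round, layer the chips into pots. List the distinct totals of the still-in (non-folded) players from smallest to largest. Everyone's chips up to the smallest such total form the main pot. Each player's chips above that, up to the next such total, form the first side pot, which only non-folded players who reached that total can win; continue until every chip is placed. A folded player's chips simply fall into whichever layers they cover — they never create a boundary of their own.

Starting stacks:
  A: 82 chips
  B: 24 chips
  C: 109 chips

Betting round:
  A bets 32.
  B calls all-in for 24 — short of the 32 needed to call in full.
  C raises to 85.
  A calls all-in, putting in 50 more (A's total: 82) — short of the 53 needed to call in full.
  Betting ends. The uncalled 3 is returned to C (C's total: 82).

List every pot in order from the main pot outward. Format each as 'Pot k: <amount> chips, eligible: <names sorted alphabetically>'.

Pot 1: 72 chips, eligible: A, B, C
Pot 2: 116 chips, eligible: A, C

Derivation:
Contributions (after 3 returned to C): A=82, B=24, C=82
Pot levels (distinct totals of non-folded players): 24, 82
Layer 1-24: 24 each from A, B, C = 24*3 = 72 chips; eligible A, B, C
Layer 25-82: 58 each from A, C = 58*2 = 116 chips; eligible A, C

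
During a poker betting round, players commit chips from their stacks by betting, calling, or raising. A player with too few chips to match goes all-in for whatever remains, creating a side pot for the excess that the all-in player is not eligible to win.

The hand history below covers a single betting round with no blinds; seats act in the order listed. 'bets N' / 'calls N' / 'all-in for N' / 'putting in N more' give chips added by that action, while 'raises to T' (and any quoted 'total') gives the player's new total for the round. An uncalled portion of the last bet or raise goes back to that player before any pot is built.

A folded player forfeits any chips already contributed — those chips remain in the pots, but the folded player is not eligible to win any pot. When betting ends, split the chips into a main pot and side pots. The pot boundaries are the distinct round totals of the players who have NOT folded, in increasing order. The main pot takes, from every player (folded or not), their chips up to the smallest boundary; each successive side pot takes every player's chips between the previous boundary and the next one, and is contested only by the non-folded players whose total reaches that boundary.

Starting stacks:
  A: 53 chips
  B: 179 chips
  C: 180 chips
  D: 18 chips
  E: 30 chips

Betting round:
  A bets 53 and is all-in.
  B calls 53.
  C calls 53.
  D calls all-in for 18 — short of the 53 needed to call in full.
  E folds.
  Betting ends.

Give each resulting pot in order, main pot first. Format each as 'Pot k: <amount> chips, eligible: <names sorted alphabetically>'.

Contributions: A=53, B=53, C=53, D=18
Folded: E
Pot levels (distinct totals of non-folded players): 18, 53
Layer 1-18: 18 each from A, B, C, D = 18*4 = 72 chips; eligible A, B, C, D
Layer 19-53: 35 each from A, B, C = 35*3 = 105 chips; eligible A, B, C

Pot 1: 72 chips, eligible: A, B, C, D
Pot 2: 105 chips, eligible: A, B, C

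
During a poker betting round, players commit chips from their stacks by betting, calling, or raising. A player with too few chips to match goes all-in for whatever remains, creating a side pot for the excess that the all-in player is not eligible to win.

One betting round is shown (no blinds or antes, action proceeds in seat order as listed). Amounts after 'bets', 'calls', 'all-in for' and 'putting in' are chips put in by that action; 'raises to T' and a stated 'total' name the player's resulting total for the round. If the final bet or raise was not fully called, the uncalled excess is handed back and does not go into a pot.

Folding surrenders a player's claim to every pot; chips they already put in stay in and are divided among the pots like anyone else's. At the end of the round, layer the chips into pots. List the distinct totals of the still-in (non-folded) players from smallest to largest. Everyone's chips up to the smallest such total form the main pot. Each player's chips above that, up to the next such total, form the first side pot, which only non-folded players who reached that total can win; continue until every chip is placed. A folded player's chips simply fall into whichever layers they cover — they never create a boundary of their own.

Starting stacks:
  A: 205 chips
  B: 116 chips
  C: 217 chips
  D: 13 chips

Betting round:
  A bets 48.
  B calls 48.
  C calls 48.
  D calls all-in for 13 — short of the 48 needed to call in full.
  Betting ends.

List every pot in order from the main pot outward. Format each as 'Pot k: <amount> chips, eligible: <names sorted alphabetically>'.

Contributions: A=48, B=48, C=48, D=13
Pot levels (distinct totals of non-folded players): 13, 48
Layer 1-13: 13 each from A, B, C, D = 13*4 = 52 chips; eligible A, B, C, D
Layer 14-48: 35 each from A, B, C = 35*3 = 105 chips; eligible A, B, C

Pot 1: 52 chips, eligible: A, B, C, D
Pot 2: 105 chips, eligible: A, B, C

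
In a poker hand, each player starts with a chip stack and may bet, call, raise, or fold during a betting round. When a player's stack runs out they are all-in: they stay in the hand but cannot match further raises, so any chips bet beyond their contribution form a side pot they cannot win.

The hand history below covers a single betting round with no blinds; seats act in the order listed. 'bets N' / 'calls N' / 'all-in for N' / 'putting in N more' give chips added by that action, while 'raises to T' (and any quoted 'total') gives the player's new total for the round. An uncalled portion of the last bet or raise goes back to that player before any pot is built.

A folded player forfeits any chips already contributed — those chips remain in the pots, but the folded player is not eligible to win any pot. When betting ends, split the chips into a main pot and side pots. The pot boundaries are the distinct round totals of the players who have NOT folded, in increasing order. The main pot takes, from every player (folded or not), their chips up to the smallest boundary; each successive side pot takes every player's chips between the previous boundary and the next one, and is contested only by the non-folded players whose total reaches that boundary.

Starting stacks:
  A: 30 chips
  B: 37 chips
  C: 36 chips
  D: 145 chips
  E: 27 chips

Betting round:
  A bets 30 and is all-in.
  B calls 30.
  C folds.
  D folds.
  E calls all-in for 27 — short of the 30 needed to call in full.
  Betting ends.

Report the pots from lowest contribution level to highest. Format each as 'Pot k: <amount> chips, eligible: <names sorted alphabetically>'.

Pot 1: 81 chips, eligible: A, B, E
Pot 2: 6 chips, eligible: A, B

Derivation:
Contributions: A=30, B=30, E=27
Folded: C, D
Pot levels (distinct totals of non-folded players): 27, 30
Layer 1-27: 27 each from A, B, E = 27*3 = 81 chips; eligible A, B, E
Layer 28-30: 3 each from A, B = 3*2 = 6 chips; eligible A, B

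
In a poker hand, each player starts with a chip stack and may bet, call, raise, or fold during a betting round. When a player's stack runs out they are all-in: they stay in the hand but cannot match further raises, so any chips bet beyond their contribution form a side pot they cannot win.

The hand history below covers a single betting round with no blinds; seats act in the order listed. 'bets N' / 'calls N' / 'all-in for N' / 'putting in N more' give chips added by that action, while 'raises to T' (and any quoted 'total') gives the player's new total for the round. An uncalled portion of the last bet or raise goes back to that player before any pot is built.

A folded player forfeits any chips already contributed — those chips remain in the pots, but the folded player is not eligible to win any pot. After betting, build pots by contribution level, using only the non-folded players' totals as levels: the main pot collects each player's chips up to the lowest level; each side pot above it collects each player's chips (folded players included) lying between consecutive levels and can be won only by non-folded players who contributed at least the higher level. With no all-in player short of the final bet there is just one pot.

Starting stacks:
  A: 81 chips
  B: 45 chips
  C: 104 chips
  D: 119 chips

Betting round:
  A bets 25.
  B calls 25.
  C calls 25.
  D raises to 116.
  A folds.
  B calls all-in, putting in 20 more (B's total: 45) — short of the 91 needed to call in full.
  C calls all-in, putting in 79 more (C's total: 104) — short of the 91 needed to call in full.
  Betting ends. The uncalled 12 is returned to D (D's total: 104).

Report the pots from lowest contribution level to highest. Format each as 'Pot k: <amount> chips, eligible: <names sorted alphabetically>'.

Pot 1: 160 chips, eligible: B, C, D
Pot 2: 118 chips, eligible: C, D

Derivation:
Contributions (after 12 returned to D): A=25, B=45, C=104, D=104
Folded: A
Pot levels (distinct totals of non-folded players): 45, 104
Layer 1-45: A 25 + B 45 + C 45 + D 45 = 160 chips; eligible B, C, D
Layer 46-104: 59 each from C, D = 59*2 = 118 chips; eligible C, D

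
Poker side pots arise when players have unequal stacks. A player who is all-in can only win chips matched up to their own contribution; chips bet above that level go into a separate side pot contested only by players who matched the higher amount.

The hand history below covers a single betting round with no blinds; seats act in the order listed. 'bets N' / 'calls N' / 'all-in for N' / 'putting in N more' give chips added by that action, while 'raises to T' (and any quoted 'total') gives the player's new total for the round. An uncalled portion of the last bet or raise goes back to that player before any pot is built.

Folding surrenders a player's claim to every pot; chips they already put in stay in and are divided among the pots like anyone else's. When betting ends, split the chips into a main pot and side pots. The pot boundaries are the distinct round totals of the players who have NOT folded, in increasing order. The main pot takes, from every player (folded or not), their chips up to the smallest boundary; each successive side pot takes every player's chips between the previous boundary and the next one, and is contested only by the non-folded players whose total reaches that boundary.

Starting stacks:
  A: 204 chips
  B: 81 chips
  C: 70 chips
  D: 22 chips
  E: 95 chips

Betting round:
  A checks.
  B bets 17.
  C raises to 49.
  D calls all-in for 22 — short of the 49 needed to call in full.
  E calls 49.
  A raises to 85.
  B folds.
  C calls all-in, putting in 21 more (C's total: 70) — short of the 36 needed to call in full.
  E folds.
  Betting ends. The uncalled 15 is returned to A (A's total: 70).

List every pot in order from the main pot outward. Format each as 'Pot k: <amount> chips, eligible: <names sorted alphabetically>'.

Contributions (after 15 returned to A): A=70, B=17, C=70, D=22, E=49
Folded: B, E
Pot levels (distinct totals of non-folded players): 22, 70
Layer 1-22: A 22 + B 17 + C 22 + D 22 + E 22 = 105 chips; eligible A, C, D
Layer 23-70: A 48 + C 48 + E 27 = 123 chips; eligible A, C

Pot 1: 105 chips, eligible: A, C, D
Pot 2: 123 chips, eligible: A, C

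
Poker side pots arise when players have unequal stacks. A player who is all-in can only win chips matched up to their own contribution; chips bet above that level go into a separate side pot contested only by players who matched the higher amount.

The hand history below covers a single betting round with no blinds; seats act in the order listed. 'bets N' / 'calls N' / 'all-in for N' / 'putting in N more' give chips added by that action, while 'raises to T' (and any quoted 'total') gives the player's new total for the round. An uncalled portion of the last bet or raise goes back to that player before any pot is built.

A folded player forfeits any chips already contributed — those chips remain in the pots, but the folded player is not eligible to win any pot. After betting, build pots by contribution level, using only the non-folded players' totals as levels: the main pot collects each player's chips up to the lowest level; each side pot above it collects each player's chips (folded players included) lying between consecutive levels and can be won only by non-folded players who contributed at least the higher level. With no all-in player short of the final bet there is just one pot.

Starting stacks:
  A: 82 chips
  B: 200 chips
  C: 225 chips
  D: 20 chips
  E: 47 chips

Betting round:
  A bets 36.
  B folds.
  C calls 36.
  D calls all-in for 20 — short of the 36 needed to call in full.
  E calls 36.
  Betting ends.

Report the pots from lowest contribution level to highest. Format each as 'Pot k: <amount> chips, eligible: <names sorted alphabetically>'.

Pot 1: 80 chips, eligible: A, C, D, E
Pot 2: 48 chips, eligible: A, C, E

Derivation:
Contributions: A=36, C=36, D=20, E=36
Folded: B
Pot levels (distinct totals of non-folded players): 20, 36
Layer 1-20: 20 each from A, C, D, E = 20*4 = 80 chips; eligible A, C, D, E
Layer 21-36: 16 each from A, C, E = 16*3 = 48 chips; eligible A, C, E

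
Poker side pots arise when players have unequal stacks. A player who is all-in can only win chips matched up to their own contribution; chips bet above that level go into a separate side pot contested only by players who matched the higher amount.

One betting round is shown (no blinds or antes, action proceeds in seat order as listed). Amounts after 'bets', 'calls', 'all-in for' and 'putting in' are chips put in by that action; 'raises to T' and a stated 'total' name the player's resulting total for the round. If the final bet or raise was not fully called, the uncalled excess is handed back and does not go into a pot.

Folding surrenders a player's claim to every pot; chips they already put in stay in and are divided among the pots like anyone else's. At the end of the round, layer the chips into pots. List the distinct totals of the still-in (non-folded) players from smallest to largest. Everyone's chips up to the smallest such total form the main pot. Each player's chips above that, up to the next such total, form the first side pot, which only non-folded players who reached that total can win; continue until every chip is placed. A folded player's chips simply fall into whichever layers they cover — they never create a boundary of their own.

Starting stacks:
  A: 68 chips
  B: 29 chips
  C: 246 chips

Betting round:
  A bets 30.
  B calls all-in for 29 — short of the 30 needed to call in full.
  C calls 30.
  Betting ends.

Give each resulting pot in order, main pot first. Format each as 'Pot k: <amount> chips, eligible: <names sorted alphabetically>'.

Contributions: A=30, B=29, C=30
Pot levels (distinct totals of non-folded players): 29, 30
Layer 1-29: 29 each from A, B, C = 29*3 = 87 chips; eligible A, B, C
Layer 30-30: 1 each from A, C = 1*2 = 2 chips; eligible A, C

Pot 1: 87 chips, eligible: A, B, C
Pot 2: 2 chips, eligible: A, C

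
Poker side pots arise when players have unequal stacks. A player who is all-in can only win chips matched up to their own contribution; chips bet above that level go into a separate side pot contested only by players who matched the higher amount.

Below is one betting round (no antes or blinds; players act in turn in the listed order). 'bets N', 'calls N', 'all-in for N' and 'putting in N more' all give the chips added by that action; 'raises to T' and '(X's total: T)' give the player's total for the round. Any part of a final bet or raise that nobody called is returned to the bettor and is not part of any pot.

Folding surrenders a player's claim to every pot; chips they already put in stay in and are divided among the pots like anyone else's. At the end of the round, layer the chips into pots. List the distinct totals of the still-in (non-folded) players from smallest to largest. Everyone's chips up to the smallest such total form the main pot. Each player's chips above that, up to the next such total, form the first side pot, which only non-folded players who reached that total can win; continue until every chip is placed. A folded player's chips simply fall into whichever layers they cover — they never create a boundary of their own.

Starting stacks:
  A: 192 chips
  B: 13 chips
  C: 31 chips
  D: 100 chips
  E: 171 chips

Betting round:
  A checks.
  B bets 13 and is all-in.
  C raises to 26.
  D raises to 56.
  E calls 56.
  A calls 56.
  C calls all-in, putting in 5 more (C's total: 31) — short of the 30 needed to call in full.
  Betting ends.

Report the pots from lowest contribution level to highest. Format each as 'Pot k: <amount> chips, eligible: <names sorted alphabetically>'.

Contributions: A=56, B=13, C=31, D=56, E=56
Pot levels (distinct totals of non-folded players): 13, 31, 56
Layer 1-13: 13 each from A, B, C, D, E = 13*5 = 65 chips; eligible A, B, C, D, E
Layer 14-31: 18 each from A, C, D, E = 18*4 = 72 chips; eligible A, C, D, E
Layer 32-56: 25 each from A, D, E = 25*3 = 75 chips; eligible A, D, E

Pot 1: 65 chips, eligible: A, B, C, D, E
Pot 2: 72 chips, eligible: A, C, D, E
Pot 3: 75 chips, eligible: A, D, E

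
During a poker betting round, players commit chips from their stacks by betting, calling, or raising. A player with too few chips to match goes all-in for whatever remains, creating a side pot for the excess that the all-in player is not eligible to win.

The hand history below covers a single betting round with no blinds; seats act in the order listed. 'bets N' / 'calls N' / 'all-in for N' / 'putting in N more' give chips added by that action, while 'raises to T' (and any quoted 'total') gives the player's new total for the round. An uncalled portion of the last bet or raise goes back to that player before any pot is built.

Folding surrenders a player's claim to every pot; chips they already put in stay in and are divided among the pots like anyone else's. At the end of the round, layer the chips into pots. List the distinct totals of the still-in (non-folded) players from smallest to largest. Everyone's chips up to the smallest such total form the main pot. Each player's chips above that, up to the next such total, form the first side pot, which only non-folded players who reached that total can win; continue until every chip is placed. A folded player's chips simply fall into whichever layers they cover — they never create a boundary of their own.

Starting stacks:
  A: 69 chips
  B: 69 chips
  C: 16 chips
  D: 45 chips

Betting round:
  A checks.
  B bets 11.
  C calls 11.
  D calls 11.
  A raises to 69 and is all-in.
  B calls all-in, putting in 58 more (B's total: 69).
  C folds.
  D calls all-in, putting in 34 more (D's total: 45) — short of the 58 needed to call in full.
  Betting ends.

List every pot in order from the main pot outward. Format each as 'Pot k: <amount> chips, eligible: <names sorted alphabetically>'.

Contributions: A=69, B=69, C=11, D=45
Folded: C
Pot levels (distinct totals of non-folded players): 45, 69
Layer 1-45: A 45 + B 45 + C 11 + D 45 = 146 chips; eligible A, B, D
Layer 46-69: 24 each from A, B = 24*2 = 48 chips; eligible A, B

Pot 1: 146 chips, eligible: A, B, D
Pot 2: 48 chips, eligible: A, B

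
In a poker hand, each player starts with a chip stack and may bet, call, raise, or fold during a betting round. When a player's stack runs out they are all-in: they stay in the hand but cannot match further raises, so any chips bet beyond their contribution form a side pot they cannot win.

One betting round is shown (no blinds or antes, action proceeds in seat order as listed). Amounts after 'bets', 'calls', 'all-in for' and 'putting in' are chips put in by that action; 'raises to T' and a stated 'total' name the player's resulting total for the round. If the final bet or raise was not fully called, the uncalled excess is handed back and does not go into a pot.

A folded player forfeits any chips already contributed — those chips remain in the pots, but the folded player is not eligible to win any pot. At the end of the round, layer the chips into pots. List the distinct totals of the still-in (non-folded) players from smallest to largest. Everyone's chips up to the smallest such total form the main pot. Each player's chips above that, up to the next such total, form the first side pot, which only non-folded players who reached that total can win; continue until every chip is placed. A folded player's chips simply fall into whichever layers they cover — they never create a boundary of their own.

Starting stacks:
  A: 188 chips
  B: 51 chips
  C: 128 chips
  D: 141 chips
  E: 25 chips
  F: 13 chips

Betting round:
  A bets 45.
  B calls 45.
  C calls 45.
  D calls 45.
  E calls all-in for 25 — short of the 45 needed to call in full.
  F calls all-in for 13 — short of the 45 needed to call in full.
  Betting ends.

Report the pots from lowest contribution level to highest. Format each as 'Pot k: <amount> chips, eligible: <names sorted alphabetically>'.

Pot 1: 78 chips, eligible: A, B, C, D, E, F
Pot 2: 60 chips, eligible: A, B, C, D, E
Pot 3: 80 chips, eligible: A, B, C, D

Derivation:
Contributions: A=45, B=45, C=45, D=45, E=25, F=13
Pot levels (distinct totals of non-folded players): 13, 25, 45
Layer 1-13: 13 each from A, B, C, D, E, F = 13*6 = 78 chips; eligible A, B, C, D, E, F
Layer 14-25: 12 each from A, B, C, D, E = 12*5 = 60 chips; eligible A, B, C, D, E
Layer 26-45: 20 each from A, B, C, D = 20*4 = 80 chips; eligible A, B, C, D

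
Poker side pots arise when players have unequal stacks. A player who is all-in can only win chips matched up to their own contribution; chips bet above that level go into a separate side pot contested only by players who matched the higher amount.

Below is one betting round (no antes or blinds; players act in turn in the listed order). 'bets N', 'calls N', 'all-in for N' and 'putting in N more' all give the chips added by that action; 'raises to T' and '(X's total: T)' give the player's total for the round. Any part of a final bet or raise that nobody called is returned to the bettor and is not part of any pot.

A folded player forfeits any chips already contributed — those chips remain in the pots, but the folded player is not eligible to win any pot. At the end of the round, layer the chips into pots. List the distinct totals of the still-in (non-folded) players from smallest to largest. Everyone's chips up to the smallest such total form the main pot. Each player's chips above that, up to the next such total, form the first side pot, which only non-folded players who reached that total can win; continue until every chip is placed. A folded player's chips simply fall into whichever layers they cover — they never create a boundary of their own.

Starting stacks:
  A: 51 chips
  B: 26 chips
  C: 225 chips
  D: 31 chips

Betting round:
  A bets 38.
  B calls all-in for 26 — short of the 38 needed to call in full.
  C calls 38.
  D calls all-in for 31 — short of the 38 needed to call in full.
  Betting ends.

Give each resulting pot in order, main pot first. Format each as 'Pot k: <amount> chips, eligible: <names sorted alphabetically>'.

Pot 1: 104 chips, eligible: A, B, C, D
Pot 2: 15 chips, eligible: A, C, D
Pot 3: 14 chips, eligible: A, C

Derivation:
Contributions: A=38, B=26, C=38, D=31
Pot levels (distinct totals of non-folded players): 26, 31, 38
Layer 1-26: 26 each from A, B, C, D = 26*4 = 104 chips; eligible A, B, C, D
Layer 27-31: 5 each from A, C, D = 5*3 = 15 chips; eligible A, C, D
Layer 32-38: 7 each from A, C = 7*2 = 14 chips; eligible A, C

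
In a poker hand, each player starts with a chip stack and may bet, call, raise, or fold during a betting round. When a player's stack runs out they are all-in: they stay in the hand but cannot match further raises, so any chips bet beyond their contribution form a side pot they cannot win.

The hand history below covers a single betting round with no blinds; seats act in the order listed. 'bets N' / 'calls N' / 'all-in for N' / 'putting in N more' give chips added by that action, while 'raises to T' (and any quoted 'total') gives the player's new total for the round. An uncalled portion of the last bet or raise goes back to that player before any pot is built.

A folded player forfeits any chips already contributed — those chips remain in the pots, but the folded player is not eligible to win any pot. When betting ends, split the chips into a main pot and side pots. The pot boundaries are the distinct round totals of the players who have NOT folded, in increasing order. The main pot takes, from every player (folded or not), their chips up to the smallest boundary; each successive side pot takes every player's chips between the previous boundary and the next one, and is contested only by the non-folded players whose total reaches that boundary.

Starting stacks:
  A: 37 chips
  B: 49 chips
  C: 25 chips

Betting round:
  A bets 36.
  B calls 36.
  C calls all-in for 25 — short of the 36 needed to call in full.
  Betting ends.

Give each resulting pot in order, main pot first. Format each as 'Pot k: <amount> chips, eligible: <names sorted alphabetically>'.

Pot 1: 75 chips, eligible: A, B, C
Pot 2: 22 chips, eligible: A, B

Derivation:
Contributions: A=36, B=36, C=25
Pot levels (distinct totals of non-folded players): 25, 36
Layer 1-25: 25 each from A, B, C = 25*3 = 75 chips; eligible A, B, C
Layer 26-36: 11 each from A, B = 11*2 = 22 chips; eligible A, B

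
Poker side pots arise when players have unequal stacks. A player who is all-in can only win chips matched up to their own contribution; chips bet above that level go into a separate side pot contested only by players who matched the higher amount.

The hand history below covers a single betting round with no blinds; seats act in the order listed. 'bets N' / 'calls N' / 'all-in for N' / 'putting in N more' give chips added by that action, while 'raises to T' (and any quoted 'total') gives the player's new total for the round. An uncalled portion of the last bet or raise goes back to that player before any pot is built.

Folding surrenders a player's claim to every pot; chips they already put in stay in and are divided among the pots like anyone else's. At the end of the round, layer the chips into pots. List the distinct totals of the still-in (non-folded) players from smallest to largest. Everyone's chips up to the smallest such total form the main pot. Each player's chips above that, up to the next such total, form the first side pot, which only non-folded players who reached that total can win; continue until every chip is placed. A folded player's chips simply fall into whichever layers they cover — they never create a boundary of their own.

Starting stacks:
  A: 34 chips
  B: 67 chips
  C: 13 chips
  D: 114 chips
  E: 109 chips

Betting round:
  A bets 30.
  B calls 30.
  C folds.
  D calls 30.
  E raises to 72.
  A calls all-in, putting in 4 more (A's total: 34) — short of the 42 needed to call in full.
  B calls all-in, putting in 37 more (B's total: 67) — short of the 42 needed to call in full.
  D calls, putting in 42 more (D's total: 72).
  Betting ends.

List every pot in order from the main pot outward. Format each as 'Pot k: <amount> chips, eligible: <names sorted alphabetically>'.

Contributions: A=34, B=67, D=72, E=72
Folded: C
Pot levels (distinct totals of non-folded players): 34, 67, 72
Layer 1-34: 34 each from A, B, D, E = 34*4 = 136 chips; eligible A, B, D, E
Layer 35-67: 33 each from B, D, E = 33*3 = 99 chips; eligible B, D, E
Layer 68-72: 5 each from D, E = 5*2 = 10 chips; eligible D, E

Pot 1: 136 chips, eligible: A, B, D, E
Pot 2: 99 chips, eligible: B, D, E
Pot 3: 10 chips, eligible: D, E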